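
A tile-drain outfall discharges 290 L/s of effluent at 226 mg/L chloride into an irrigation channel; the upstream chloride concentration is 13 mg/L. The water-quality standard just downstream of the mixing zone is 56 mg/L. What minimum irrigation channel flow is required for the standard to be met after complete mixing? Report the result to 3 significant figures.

Set C_mix = 56: (Q·13.00 + 290.0·226.0) / (Q + 290.0) = 56
→ Q = 290.0·(226.0 − 56)/(56 − 13.00) = 1147 L/s.

1150 L/s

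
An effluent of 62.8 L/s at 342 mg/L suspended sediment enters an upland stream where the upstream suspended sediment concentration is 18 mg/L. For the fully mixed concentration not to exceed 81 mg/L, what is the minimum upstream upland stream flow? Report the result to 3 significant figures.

260 L/s

Set C_mix = 81: (Q·18.00 + 62.80·342.0) / (Q + 62.80) = 81
→ Q = 62.80·(342.0 − 81)/(81 − 18.00) = 260.2 L/s.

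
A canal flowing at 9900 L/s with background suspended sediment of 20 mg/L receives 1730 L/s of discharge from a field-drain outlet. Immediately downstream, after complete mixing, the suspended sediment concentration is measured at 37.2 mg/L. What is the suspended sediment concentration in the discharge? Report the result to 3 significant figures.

Mass balance: 9900·20.00 + 1730·Cₑ = 11630·37.20
→ Cₑ = (11630·37.20 − 9900·20.00) / 1730 = 135.6 mg/L.

136 mg/L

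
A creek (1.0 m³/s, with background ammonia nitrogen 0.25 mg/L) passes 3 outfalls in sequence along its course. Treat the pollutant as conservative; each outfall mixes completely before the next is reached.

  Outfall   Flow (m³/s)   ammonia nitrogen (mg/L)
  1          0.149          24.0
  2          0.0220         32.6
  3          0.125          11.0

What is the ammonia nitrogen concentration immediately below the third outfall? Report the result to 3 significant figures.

Below outfall 1: Q → 1.149 m³/s, C = (1.000·0.2500 + 0.1490·24.00)/1.149 = 3.330 mg/L.
Below outfall 2: Q → 1.171 m³/s, C = (1.149·3.330 + 0.02200·32.60)/1.171 = 3.880 mg/L.
Below outfall 3: Q → 1.296 m³/s, C = (1.171·3.880 + 0.1250·11.00)/1.296 = 4.567 mg/L.

4.57 mg/L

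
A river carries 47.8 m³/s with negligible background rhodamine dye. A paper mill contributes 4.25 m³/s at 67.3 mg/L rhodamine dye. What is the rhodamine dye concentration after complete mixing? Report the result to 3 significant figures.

5.50 mg/L

Mass balance: C = (47.80·0 + 4.250·67.30) / 52.05 = 286.0/52.05 = 5.495 mg/L.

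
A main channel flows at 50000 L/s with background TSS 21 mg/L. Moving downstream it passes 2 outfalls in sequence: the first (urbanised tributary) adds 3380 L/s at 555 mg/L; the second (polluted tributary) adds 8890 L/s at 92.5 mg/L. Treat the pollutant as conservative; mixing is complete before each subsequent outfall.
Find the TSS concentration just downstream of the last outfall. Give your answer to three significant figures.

Below outfall 1: Q → 53380 L/s, C = (50000·21.00 + 3380·555.0)/53380 = 54.81 mg/L.
Below outfall 2: Q → 62270 L/s, C = (53380·54.81 + 8890·92.50)/62270 = 60.19 mg/L.

60.2 mg/L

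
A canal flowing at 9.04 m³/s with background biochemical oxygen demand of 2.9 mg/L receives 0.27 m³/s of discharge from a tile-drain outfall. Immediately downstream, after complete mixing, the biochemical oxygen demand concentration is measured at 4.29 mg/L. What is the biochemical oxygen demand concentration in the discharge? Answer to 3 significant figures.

50.8 mg/L

Mass balance: 9.040·2.900 + 0.2700·Cₑ = 9.310·4.290
→ Cₑ = (9.310·4.290 − 9.040·2.900) / 0.2700 = 50.83 mg/L.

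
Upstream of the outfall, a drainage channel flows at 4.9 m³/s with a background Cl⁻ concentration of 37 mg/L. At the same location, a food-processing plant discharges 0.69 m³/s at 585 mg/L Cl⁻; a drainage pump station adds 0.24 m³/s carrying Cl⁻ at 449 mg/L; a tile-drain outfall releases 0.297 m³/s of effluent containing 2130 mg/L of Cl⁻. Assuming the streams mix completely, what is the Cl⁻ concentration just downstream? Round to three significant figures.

Conservation of mass: C = (4.900·37.00 + 0.6900·585.0 + 0.2400·449.0 + 0.2970·2130) / 6.127 = 1325/6.127 = 216.3 mg/L.

216 mg/L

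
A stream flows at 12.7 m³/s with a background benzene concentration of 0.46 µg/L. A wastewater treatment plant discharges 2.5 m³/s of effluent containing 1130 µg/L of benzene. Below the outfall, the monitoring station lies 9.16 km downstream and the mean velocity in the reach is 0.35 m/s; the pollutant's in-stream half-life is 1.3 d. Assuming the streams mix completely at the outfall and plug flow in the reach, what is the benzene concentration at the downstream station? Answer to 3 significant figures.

158 µg/L

After mixing, C = (12.70·0.4600 + 2.500·1130) / 15.20 = 2831/15.20 = 186.2 µg/L.
Travel time t = 9.16·1000 / 0.35 = 26170 s = 7.270 h.
Half-life 1.3 d → k = ln 2 / 1.3 = 0.5332 d⁻¹.
After decay, C = 186.2 × e^(−kt) = 186.2 × 0.8509 = 158.5 µg/L.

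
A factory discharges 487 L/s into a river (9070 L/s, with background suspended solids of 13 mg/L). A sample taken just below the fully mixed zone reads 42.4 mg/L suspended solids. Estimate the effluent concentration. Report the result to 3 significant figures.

590 mg/L

Mass balance: 9070·13.00 + 487.0·Cₑ = 9557·42.40
→ Cₑ = (9557·42.40 − 9070·13.00) / 487.0 = 590.0 mg/L.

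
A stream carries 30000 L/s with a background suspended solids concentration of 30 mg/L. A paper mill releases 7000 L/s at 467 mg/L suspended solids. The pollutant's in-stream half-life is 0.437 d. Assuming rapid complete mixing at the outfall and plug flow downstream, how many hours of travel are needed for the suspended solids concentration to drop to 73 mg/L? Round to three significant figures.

Mass balance: C = (30000·30.00 + 7000·467.0) / 37000 = 4169000/37000 = 112.7 mg/L.
Half-life 0.437 d → k = ln 2 / 0.437 = 1.586 d⁻¹.
112.7·exp(−k·t) = 73 → t = ln(112.7/73)/k = 23640 s = 6.568 h.

6.57 h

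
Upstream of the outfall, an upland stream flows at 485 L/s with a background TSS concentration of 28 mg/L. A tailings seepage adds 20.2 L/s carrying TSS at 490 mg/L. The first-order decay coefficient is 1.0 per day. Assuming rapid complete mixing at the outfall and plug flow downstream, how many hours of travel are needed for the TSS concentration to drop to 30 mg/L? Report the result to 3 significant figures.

Mass balance: C = (485.0·28.00 + 20.20·490.0) / 505.2 = 23480/505.2 = 46.47 mg/L.
46.47·exp(−k·t) = 30 → t = ln(46.47/30)/k = 37810 s = 10.50 h.

10.5 h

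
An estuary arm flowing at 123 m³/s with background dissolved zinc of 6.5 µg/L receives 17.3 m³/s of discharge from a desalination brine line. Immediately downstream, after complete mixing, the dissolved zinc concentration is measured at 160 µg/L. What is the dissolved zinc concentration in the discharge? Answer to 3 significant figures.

1250 µg/L

Mass balance: 123.0·6.500 + 17.30·Cₑ = 140.3·160.0
→ Cₑ = (140.3·160.0 − 123.0·6.500) / 17.30 = 1251 µg/L.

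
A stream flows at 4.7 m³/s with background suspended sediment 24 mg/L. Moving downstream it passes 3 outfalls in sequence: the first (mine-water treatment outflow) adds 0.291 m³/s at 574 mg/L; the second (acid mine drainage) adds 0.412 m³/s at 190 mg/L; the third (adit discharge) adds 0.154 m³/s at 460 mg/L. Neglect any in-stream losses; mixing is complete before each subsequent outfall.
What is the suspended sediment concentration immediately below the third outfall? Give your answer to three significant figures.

Outfall 1: combined Q = 4.991 m³/s; C = (4.700·24.00 + 0.2910·574.0)/4.991 = 56.07 mg/L.
Outfall 2: combined Q = 5.403 m³/s; C = (4.991·56.07 + 0.4120·190.0)/5.403 = 66.28 mg/L.
Outfall 3: combined Q = 5.557 m³/s; C = (5.403·66.28 + 0.1540·460.0)/5.557 = 77.19 mg/L.

77.2 mg/L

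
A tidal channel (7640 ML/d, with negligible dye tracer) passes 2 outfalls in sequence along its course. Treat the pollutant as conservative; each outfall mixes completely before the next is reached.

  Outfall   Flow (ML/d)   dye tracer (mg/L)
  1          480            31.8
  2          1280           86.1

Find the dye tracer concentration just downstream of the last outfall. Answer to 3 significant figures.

13.3 mg/L

Below outfall 1: Q → 8120 ML/d, C = (7640·0 + 480.0·31.80)/8120 = 1.880 mg/L.
Below outfall 2: Q → 9400 ML/d, C = (8120·1.880 + 1280·86.10)/9400 = 13.35 mg/L.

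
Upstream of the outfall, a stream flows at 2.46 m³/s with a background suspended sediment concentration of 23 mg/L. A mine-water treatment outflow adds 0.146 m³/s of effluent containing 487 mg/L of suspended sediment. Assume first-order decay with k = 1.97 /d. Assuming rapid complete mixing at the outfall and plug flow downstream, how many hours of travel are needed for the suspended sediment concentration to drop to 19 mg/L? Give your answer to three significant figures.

11.5 h

After mixing, C = (2.460·23.00 + 0.1460·487.0) / 2.606 = 127.7/2.606 = 49.00 mg/L.
49.00·exp(−k·t) = 19 → t = ln(49.00/19)/k = 41550 s = 11.54 h.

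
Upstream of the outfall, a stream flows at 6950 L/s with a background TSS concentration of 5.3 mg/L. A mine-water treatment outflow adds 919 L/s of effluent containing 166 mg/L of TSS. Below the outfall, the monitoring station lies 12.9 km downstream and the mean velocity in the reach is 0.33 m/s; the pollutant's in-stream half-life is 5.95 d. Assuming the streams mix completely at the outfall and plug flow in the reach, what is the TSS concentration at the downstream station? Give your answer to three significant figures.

After mixing, C = (6950·5.300 + 919.0·166.0) / 7869 = 189400/7869 = 24.07 mg/L.
Travel time t = 12.9·1000 / 0.33 = 39090 s = 10.86 h.
Half-life 5.95 d → k = ln 2 / 5.95 = 0.1165 d⁻¹.
Applying C = C₀e^(−kt): 24.07 × 0.9487 = 22.83 mg/L.

22.8 mg/L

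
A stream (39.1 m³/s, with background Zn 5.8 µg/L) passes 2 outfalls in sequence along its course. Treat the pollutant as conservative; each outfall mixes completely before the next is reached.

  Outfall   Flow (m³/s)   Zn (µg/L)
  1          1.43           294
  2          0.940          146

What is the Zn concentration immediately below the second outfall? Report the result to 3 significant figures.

Outfall 1: combined Q = 40.53 m³/s; C = (39.10·5.800 + 1.430·294.0)/40.53 = 15.97 µg/L.
Outfall 2: combined Q = 41.47 m³/s; C = (40.53·15.97 + 0.9400·146.0)/41.47 = 18.92 µg/L.

18.9 µg/L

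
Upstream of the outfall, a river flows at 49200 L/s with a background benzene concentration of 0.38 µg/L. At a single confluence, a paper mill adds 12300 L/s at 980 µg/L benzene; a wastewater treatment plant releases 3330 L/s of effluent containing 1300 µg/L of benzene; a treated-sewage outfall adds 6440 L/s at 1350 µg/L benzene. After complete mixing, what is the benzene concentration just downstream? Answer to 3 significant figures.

352 µg/L

Conservation of mass: C = (49200·0.3800 + 12300·980.0 + 3330·1300 + 6440·1350) / 71270 = 25100000/71270 = 352.1 µg/L.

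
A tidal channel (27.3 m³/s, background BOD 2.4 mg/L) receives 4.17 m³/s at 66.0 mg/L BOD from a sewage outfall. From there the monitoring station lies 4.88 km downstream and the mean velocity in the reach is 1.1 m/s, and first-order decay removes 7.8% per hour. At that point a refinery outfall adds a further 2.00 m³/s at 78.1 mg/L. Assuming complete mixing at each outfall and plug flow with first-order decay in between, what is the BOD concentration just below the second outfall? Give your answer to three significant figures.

Mixed concentration C = ΣQC/ΣQ = (27.30·2.400 + 4.170·66.00) / 31.47 = 340.7/31.47 = 10.83 mg/L; combined flow 31.47 m³/s.
Travel time t = 4.88·1000 / 1.1 = 4436 s = 1.232 h.
7.8%/h lost → k = −ln(1 − 0.078) = 0.08121 h⁻¹.
First-order decay: C = 10.83·exp(−k·t) = 10.83·0.9048 = 9.796 mg/L.
Second outfall: C = (31.47·9.796 + 2.000·78.10)/33.47 = 13.88 mg/L.

13.9 mg/L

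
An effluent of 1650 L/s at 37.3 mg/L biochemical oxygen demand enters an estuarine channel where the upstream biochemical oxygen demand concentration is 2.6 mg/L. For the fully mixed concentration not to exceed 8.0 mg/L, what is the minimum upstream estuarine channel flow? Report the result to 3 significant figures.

Set C_mix = 8.0: (Q·2.600 + 1650·37.30) / (Q + 1650) = 8.0
→ Q = 1650·(37.30 − 8.0)/(8.0 − 2.600) = 8953 L/s.

8950 L/s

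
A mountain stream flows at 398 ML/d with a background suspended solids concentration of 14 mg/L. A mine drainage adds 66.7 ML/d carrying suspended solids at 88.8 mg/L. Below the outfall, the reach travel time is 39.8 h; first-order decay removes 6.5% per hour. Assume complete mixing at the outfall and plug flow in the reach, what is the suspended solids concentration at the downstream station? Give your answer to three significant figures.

Flow-weighted average: C = (398.0·14.00 + 66.70·88.80) / 464.7 = 11490/464.7 = 24.74 mg/L.
6.5%/h lost → k = −ln(1 − 0.065) = 0.06721 h⁻¹.
First-order decay: C = 24.74·exp(−k·t) = 24.74·0.06891 = 1.705 mg/L.

1.70 mg/L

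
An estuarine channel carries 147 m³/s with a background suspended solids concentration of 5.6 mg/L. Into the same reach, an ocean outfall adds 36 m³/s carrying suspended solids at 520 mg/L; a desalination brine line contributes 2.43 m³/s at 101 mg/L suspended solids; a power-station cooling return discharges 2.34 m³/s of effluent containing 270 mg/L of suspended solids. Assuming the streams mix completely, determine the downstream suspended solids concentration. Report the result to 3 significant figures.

After mixing, C = (147.0·5.600 + 36.00·520.0 + 2.430·101.0 + 2.340·270.0) / 187.8 = 20420/187.8 = 108.8 mg/L.

109 mg/L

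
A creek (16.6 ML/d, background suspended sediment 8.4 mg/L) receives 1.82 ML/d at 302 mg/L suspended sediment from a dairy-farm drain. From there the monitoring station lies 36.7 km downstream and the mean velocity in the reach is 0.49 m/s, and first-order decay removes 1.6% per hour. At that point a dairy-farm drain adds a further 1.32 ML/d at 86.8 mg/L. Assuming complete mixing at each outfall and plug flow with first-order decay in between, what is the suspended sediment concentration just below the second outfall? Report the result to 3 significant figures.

Conservation of mass: C = (16.60·8.400 + 1.820·302.0) / 18.42 = 689.1/18.42 = 37.41 mg/L; combined flow 18.42 ML/d.
Travel time t = 36.7·1000 / 0.49 = 74900 s = 20.80 h.
1.6%/h lost → k = −ln(1 − 0.016) = 0.01613 h⁻¹.
Decay over the reach: 37.41·exp(−kt) = 37.41·0.7149 = 26.75 mg/L.
At the second outfall, C = (18.42·26.75 + 1.320·86.80) / (18.42 + 1.320) = 30.76 mg/L.

30.8 mg/L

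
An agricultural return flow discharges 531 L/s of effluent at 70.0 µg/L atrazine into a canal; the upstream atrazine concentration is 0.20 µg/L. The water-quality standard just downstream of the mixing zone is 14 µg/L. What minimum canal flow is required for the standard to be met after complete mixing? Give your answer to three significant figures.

Set C_mix = 14: (Q·0.2000 + 531.0·70.00) / (Q + 531.0) = 14
→ Q = 531.0·(70.00 − 14)/(14 − 0.2000) = 2155 L/s.

2150 L/s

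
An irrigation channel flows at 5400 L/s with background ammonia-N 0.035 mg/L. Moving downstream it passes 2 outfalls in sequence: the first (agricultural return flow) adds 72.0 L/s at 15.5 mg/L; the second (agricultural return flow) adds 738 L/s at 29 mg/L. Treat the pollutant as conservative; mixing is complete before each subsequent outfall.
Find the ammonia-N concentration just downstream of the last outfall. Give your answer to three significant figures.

After outfall 1: Q = 5400 + 72.00 = 5472 L/s; C = (5400·0.03500 + 72.00·15.50)/5472 = 0.2385 mg/L.
After outfall 2: Q = 5472 + 738.0 = 6210 L/s; C = (5472·0.2385 + 738.0·29.00)/6210 = 3.657 mg/L.

3.66 mg/L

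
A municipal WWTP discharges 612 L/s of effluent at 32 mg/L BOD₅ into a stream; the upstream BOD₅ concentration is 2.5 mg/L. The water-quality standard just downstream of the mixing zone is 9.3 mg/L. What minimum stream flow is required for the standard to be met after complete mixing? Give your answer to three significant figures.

2040 L/s

Set C_mix = 9.3: (Q·2.500 + 612.0·32.00) / (Q + 612.0) = 9.3
→ Q = 612.0·(32.00 − 9.3)/(9.3 − 2.500) = 2043 L/s.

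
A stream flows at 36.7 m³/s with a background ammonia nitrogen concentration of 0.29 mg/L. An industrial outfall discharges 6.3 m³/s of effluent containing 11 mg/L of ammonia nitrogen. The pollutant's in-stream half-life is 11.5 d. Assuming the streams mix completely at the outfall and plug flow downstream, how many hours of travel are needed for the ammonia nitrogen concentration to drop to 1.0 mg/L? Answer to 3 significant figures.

247 h

Conservation of mass: C = (36.70·0.2900 + 6.300·11.00) / 43.00 = 79.94/43.00 = 1.859 mg/L.
Half-life 11.5 d → k = ln 2 / 11.5 = 0.06027 d⁻¹.
1.859·exp(−k·t) = 1.0 → t = ln(1.859/1.0)/k = 888900 s = 246.9 h.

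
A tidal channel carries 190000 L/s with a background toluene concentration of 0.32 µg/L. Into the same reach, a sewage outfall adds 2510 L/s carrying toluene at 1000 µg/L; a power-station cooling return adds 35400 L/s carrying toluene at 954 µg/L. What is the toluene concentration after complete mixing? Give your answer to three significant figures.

159 µg/L

Flow-weighted average: C = (190000·0.3200 + 2510·1000 + 35400·954.0) / 227900 = 36340000/227900 = 159.5 µg/L.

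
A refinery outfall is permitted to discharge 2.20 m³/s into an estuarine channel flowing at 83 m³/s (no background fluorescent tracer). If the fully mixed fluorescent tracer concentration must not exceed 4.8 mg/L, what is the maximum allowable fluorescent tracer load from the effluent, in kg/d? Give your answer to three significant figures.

Mass balance at the limit: 83.00·0 + 2.200·Cₑ = 85.20·4.8 → Cₑ = 185.9 mg/L.
Load = 2.200 m³/s × 185.9 g/m³ × 86 400 s/d = 35330 kg/d.

35300 kg/d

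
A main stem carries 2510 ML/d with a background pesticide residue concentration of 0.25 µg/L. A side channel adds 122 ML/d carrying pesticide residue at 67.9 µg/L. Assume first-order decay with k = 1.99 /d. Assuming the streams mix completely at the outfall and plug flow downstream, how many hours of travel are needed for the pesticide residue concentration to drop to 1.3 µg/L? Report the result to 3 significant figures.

11.5 h

Mixed concentration C = ΣQC/ΣQ = (2510·0.2500 + 122.0·67.90) / 2632 = 8911/2632 = 3.386 µg/L.
3.386·exp(−k·t) = 1.3 → t = ln(3.386/1.3)/k = 41560 s = 11.54 h.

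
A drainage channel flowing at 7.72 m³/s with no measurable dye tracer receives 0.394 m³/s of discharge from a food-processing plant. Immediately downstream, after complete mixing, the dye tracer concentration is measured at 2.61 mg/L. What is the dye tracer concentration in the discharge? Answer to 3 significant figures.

53.8 mg/L

Mass balance: 7.720·0 + 0.3940·Cₑ = 8.114·2.610
→ Cₑ = (8.114·2.610 − 7.720·0) / 0.3940 = 53.75 mg/L.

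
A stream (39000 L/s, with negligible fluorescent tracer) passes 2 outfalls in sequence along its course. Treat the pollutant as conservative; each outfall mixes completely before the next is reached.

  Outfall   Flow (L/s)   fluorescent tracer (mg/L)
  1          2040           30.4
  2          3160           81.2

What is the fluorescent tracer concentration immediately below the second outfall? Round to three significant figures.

After outfall 1: Q = 39000 + 2040 = 41040 L/s; C = (39000·0 + 2040·30.40)/41040 = 1.511 mg/L.
After outfall 2: Q = 41040 + 3160 = 44200 L/s; C = (41040·1.511 + 3160·81.20)/44200 = 7.208 mg/L.

7.21 mg/L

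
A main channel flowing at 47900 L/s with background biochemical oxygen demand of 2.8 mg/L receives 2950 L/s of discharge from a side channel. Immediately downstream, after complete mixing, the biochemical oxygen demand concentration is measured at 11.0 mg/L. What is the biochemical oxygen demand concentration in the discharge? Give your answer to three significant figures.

144 mg/L

Mass balance: 47900·2.800 + 2950·Cₑ = 50850·11.00
→ Cₑ = (50850·11.00 − 47900·2.800) / 2950 = 144.1 mg/L.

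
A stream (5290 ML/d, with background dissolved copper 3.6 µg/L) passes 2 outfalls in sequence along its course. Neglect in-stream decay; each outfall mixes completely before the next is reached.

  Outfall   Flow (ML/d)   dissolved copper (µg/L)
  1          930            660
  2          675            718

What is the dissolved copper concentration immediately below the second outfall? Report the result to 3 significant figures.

After outfall 1: Q = 5290 + 930.0 = 6220 ML/d; C = (5290·3.600 + 930.0·660.0)/6220 = 101.7 µg/L.
After outfall 2: Q = 6220 + 675.0 = 6895 ML/d; C = (6220·101.7 + 675.0·718.0)/6895 = 162.1 µg/L.

162 µg/L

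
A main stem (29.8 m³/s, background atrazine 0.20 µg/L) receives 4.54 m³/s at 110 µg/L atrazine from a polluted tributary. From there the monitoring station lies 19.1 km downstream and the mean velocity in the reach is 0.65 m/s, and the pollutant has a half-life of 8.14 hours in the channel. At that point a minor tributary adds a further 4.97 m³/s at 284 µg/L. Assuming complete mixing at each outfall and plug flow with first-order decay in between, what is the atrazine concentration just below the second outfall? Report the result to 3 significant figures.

42.3 µg/L

After mixing, C = (29.80·0.2000 + 4.540·110.0) / 34.34 = 505.4/34.34 = 14.72 µg/L; combined flow 34.34 m³/s.
Travel time t = 19.1·1000 / 0.65 = 29380 s = 8.162 h.
Half-life 8.14 h → k = ln 2 / 8.14 = 0.08515 h⁻¹ = 2.044 d⁻¹.
Applying C = C₀e^(−kt): 14.72 × 0.4990 = 7.344 µg/L.
At the second outfall, C = (34.34·7.344 + 4.970·284.0) / (34.34 + 4.970) = 42.32 µg/L.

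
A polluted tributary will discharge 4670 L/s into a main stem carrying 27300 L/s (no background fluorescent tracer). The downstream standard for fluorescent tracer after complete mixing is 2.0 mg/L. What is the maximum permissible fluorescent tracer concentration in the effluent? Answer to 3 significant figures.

At the limit, (Qr·Cr + Qe·Cₑ)/(Qr + Qe) = 2.0:
Cₑ = (31970·2.0 − 27300·0) / 4670 = 13.69 mg/L.

13.7 mg/L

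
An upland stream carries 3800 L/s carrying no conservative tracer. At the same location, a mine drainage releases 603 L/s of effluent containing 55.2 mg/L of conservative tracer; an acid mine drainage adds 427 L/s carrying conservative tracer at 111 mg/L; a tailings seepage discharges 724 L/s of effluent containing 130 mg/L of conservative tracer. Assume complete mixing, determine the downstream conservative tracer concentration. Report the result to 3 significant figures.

31.5 mg/L

After mixing, C = (3800·0 + 603.0·55.20 + 427.0·111.0 + 724.0·130.0) / 5554 = 174800/5554 = 31.47 mg/L.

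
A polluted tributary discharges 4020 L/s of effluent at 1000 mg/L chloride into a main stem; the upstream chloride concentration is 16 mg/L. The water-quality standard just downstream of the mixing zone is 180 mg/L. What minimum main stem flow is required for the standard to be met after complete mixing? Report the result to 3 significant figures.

Set C_mix = 180: (Q·16.00 + 4020·1000) / (Q + 4020) = 180
→ Q = 4020·(1000 − 180)/(180 − 16.00) = 20100 L/s.

20100 L/s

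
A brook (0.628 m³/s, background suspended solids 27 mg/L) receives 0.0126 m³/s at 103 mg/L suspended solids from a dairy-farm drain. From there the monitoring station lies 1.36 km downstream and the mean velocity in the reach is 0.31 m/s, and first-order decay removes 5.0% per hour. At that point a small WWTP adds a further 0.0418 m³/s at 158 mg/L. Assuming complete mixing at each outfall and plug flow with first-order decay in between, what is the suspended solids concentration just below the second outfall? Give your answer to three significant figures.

Mass balance: C = (0.6280·27.00 + 0.01260·103.0) / 0.6406 = 18.25/0.6406 = 28.49 mg/L; combined flow 0.6406 m³/s.
Travel time t = 1.36·1000 / 0.31 = 4387 s = 1.219 h.
5.0%/h lost → k = −ln(1 − 0.05) = 0.05129 h⁻¹.
Applying C = C₀e^(−kt): 28.49 × 0.9394 = 26.77 mg/L.
At the second outfall, C = (0.6406·26.77 + 0.04180·158.0) / (0.6406 + 0.04180) = 34.81 mg/L.

34.8 mg/L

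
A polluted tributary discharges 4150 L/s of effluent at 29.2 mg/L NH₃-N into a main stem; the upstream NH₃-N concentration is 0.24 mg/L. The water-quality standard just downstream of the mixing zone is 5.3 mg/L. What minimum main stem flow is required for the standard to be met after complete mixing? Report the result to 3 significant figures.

Set C_mix = 5.3: (Q·0.2400 + 4150·29.20) / (Q + 4150) = 5.3
→ Q = 4150·(29.20 − 5.3)/(5.3 − 0.2400) = 19600 L/s.

19600 L/s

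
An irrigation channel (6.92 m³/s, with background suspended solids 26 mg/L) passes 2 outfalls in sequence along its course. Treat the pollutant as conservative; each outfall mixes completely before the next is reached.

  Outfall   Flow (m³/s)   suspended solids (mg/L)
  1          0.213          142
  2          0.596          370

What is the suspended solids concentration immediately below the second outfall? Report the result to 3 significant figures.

Below outfall 1: Q → 7.133 m³/s, C = (6.920·26.00 + 0.2130·142.0)/7.133 = 29.46 mg/L.
Below outfall 2: Q → 7.729 m³/s, C = (7.133·29.46 + 0.5960·370.0)/7.729 = 55.72 mg/L.

55.7 mg/L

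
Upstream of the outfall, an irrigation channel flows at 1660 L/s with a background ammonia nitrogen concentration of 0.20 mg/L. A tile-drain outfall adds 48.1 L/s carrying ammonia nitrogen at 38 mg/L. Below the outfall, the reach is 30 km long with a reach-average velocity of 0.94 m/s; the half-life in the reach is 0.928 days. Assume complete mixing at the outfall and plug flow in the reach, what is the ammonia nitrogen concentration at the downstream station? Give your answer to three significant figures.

0.960 mg/L

After mixing, C = (1660·0.2000 + 48.10·38.00) / 1708 = 2160/1708 = 1.264 mg/L.
Travel time t = 30·1000 / 0.94 = 31910 s = 8.865 h.
Half-life 0.928 d → k = ln 2 / 0.928 = 0.7469 d⁻¹.
After decay, C = 1.264 × e^(−kt) = 1.264 × 0.7589 = 0.9596 mg/L.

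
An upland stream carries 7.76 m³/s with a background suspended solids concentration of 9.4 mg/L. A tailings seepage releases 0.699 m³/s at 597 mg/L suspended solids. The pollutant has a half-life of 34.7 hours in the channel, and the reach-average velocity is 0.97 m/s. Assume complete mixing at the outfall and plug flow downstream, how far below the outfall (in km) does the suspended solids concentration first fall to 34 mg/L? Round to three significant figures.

After mixing, C = (7.760·9.400 + 0.6990·597.0) / 8.459 = 490.2/8.459 = 57.96 mg/L.
Half-life 34.7 h → k = ln 2 / 34.7 = 0.01998 h⁻¹ = 0.4794 d⁻¹.
Set 57.96·exp(−k·t) = 34 → t = ln(57.96/34)/k = 96120 s = 26.70 h.
Distance = v·t = 0.97·96120 = 93230 m = 93.23 km.

93.2 km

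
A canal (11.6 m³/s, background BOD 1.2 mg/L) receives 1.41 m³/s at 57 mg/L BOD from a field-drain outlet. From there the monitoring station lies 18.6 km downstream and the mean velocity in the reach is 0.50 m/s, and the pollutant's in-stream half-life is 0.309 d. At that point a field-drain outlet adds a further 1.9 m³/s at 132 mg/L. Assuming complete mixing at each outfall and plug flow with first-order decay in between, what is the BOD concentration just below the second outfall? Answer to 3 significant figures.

19.2 mg/L

Mixed concentration C = ΣQC/ΣQ = (11.60·1.200 + 1.410·57.00) / 13.01 = 94.29/13.01 = 7.248 mg/L; combined flow 13.01 m³/s.
Travel time t = 18.6·1000 / 0.50 = 37200 s = 10.33 h.
Half-life 0.309 d → k = ln 2 / 0.309 = 2.243 d⁻¹.
After decay, C = 7.248 × e^(−kt) = 7.248 × 0.3807 = 2.759 mg/L.
At the second outfall, C = (13.01·2.759 + 1.900·132.0) / (13.01 + 1.900) = 19.23 mg/L.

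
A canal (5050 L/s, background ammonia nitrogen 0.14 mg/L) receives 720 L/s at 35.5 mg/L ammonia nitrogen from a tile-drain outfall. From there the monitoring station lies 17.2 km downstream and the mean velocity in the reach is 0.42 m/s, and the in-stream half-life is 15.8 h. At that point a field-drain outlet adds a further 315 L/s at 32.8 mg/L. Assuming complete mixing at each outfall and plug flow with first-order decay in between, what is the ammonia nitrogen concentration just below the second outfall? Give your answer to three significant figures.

After mixing, C = (5050·0.1400 + 720.0·35.50) / 5770 = 26270/5770 = 4.552 mg/L; combined flow 5770 L/s.
Travel time t = 17.2·1000 / 0.42 = 40950 s = 11.38 h.
Half-life 15.8 h → k = ln 2 / 15.8 = 0.04387 h⁻¹ = 1.053 d⁻¹.
Applying C = C₀e^(−kt): 4.552 × 0.6071 = 2.764 mg/L.
At the second outfall, C = (5770·2.764 + 315.0·32.80) / (5770 + 315.0) = 4.319 mg/L.

4.32 mg/L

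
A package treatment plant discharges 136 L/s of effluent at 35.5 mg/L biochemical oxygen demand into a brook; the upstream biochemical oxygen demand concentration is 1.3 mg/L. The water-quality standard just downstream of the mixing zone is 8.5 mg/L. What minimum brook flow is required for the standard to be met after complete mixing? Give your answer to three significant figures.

Set C_mix = 8.5: (Q·1.300 + 136.0·35.50) / (Q + 136.0) = 8.5
→ Q = 136.0·(35.50 − 8.5)/(8.5 − 1.300) = 510.0 L/s.

510 L/s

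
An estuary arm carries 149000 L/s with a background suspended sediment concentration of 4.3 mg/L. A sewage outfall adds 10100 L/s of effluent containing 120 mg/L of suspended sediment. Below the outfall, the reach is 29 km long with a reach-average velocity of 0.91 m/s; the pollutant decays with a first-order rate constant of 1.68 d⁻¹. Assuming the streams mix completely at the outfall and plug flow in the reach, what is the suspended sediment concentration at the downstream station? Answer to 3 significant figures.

Mass balance: C = (149000·4.300 + 10100·120.0) / 159100 = 1853000/159100 = 11.64 mg/L.
Travel time t = 29·1000 / 0.91 = 31870 s = 8.852 h.
Decay over the reach: 11.64·exp(−kt) = 11.64·0.5381 = 6.266 mg/L.

6.27 mg/L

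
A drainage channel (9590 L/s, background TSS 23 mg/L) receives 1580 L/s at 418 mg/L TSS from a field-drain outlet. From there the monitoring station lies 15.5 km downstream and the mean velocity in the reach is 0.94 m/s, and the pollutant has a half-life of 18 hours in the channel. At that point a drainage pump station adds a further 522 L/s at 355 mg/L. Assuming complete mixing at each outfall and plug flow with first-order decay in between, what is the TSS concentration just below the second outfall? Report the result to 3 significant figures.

79.0 mg/L

Mixed concentration C = ΣQC/ΣQ = (9590·23.00 + 1580·418.0) / 11170 = 881000/11170 = 78.87 mg/L; combined flow 11170 L/s.
Travel time t = 15.5·1000 / 0.94 = 16490 s = 4.580 h.
Half-life 18 h → k = ln 2 / 18 = 0.03851 h⁻¹ = 0.9242 d⁻¹.
Decay over the reach: 78.87·exp(−kt) = 78.87·0.8383 = 66.12 mg/L.
Second outfall: C = (11170·66.12 + 522.0·355.0)/11690 = 79.02 mg/L.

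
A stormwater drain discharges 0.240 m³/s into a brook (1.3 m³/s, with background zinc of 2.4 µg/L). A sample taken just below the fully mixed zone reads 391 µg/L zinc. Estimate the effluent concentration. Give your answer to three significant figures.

2500 µg/L

Mass balance: 1.300·2.400 + 0.2400·Cₑ = 1.540·391.0
→ Cₑ = (1.540·391.0 − 1.300·2.400) / 0.2400 = 2496 µg/L.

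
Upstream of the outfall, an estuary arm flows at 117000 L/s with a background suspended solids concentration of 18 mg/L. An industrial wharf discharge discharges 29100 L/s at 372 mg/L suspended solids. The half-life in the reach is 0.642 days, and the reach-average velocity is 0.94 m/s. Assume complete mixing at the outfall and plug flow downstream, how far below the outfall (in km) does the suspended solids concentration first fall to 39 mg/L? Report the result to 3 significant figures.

Mass balance: C = (117000·18.00 + 29100·372.0) / 146100 = 12930000/146100 = 88.51 mg/L.
Half-life 0.642 d → k = ln 2 / 0.642 = 1.080 d⁻¹.
Set 88.51·exp(−k·t) = 39 → t = ln(88.51/39)/k = 65580 s = 18.22 h.
Distance = v·t = 0.94·65580 = 61650 m = 61.65 km.

61.6 km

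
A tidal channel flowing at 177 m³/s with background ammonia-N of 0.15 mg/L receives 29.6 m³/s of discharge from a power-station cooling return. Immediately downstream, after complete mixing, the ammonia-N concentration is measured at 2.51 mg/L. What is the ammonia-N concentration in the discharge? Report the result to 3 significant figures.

Mass balance: 177.0·0.1500 + 29.60·Cₑ = 206.6·2.510
→ Cₑ = (206.6·2.510 − 177.0·0.1500) / 29.60 = 16.62 mg/L.

16.6 mg/L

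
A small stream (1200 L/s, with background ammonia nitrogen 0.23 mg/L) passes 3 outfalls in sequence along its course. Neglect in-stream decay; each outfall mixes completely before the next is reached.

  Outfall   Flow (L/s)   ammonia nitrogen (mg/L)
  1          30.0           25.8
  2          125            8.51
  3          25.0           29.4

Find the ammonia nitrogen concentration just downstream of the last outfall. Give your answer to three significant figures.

Outfall 1: combined Q = 1230 L/s; C = (1200·0.2300 + 30.00·25.80)/1230 = 0.8537 mg/L.
Outfall 2: combined Q = 1355 L/s; C = (1230·0.8537 + 125.0·8.510)/1355 = 1.560 mg/L.
Outfall 3: combined Q = 1380 L/s; C = (1355·1.560 + 25.00·29.40)/1380 = 2.064 mg/L.

2.06 mg/L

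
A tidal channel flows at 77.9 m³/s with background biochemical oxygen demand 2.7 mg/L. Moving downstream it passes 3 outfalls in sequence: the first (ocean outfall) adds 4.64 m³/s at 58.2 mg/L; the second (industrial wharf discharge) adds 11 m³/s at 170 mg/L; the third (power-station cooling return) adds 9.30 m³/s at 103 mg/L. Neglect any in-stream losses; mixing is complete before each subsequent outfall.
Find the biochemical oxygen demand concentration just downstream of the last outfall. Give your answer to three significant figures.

After outfall 1: Q = 77.90 + 4.640 = 82.54 m³/s; C = (77.90·2.700 + 4.640·58.20)/82.54 = 5.820 mg/L.
After outfall 2: Q = 82.54 + 11.00 = 93.54 m³/s; C = (82.54·5.820 + 11.00·170.0)/93.54 = 25.13 mg/L.
After outfall 3: Q = 93.54 + 9.300 = 102.8 m³/s; C = (93.54·25.13 + 9.300·103.0)/102.8 = 32.17 mg/L.

32.2 mg/L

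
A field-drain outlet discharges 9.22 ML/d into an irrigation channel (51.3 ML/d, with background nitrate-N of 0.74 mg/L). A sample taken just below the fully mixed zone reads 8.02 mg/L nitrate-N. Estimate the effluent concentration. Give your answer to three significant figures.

Mass balance: 51.30·0.7400 + 9.220·Cₑ = 60.52·8.020
→ Cₑ = (60.52·8.020 − 51.30·0.7400) / 9.220 = 48.53 mg/L.

48.5 mg/L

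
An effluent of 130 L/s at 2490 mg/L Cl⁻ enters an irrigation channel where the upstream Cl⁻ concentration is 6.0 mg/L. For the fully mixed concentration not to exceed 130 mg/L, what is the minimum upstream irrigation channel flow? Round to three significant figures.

Set C_mix = 130: (Q·6.000 + 130.0·2490) / (Q + 130.0) = 130
→ Q = 130.0·(2490 − 130)/(130 − 6.000) = 2474 L/s.

2470 L/s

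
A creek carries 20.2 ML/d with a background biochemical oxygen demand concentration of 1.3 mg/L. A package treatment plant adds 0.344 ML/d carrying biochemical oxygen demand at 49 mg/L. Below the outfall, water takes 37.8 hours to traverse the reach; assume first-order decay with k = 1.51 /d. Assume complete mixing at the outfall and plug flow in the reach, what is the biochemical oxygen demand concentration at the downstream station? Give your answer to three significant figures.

0.195 mg/L

Conservation of mass: C = (20.20·1.300 + 0.3440·49.00) / 20.54 = 43.12/20.54 = 2.099 mg/L.
First-order decay: C = 2.099·exp(−k·t) = 2.099·0.09271 = 0.1946 mg/L.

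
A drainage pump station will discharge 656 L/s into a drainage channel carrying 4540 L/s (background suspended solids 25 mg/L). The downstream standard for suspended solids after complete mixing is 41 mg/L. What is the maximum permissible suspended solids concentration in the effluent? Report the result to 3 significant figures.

At the limit, (Qr·Cr + Qe·Cₑ)/(Qr + Qe) = 41:
Cₑ = (5196·41 − 4540·25.00) / 656.0 = 151.7 mg/L.

152 mg/L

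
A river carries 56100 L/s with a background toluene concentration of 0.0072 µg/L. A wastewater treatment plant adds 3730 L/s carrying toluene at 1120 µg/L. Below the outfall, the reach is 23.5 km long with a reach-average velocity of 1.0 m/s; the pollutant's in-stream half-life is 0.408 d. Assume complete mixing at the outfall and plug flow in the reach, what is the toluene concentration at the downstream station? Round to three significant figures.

Mixed concentration C = ΣQC/ΣQ = (56100·0.007200 + 3730·1120) / 59830 = 4178000/59830 = 69.83 µg/L.
Travel time t = 23.5·1000 / 1.0 = 23500 s = 6.528 h.
Half-life 0.408 d → k = ln 2 / 0.408 = 1.699 d⁻¹.
Applying C = C₀e^(−kt): 69.83 × 0.6300 = 43.99 µg/L.

44.0 µg/L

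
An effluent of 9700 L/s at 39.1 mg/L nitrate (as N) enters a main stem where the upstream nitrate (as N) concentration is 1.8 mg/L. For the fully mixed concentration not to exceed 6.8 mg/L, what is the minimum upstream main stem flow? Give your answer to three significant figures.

62700 L/s

Set C_mix = 6.8: (Q·1.800 + 9700·39.10) / (Q + 9700) = 6.8
→ Q = 9700·(39.10 − 6.8)/(6.8 − 1.800) = 62660 L/s.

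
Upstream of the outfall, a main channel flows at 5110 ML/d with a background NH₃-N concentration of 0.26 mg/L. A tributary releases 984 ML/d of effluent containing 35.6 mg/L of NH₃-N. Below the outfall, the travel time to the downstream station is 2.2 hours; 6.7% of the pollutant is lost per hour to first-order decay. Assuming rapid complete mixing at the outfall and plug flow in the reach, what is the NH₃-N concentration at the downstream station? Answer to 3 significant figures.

5.12 mg/L

Mass balance: C = (5110·0.2600 + 984.0·35.60) / 6094 = 36360/6094 = 5.966 mg/L.
6.7%/h lost → k = −ln(1 − 0.067) = 0.06935 h⁻¹.
First-order decay: C = 5.966·exp(−k·t) = 5.966·0.8585 = 5.122 mg/L.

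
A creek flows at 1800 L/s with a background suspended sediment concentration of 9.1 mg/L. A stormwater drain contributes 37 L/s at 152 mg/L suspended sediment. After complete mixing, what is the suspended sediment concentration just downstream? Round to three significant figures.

12.0 mg/L

Flow-weighted average: C = (1800·9.100 + 37.00·152.0) / 1837 = 22000/1837 = 11.98 mg/L.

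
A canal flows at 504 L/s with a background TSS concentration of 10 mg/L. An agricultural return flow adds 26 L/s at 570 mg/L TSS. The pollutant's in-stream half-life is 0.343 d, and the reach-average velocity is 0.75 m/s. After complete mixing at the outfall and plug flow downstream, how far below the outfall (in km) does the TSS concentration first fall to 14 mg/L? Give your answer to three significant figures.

Mixed concentration C = ΣQC/ΣQ = (504.0·10.00 + 26.00·570.0) / 530.0 = 19860/530.0 = 37.47 mg/L.
Half-life 0.343 d → k = ln 2 / 0.343 = 2.021 d⁻¹.
Set 37.47·exp(−k·t) = 14 → t = ln(37.47/14)/k = 42090 s = 11.69 h.
Distance = v·t = 0.75·42090 = 31570 m = 31.57 km.

31.6 km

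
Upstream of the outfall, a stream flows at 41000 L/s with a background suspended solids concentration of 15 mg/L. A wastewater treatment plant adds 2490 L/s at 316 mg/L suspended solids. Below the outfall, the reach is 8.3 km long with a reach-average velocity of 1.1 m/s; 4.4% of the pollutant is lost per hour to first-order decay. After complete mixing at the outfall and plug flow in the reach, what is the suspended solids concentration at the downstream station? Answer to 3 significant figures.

29.3 mg/L

After mixing, C = (41000·15.00 + 2490·316.0) / 43490 = 1402000/43490 = 32.23 mg/L.
Travel time t = 8.3·1000 / 1.1 = 7545 s = 2.096 h.
4.4%/h lost → k = −ln(1 − 0.044) = 0.04500 h⁻¹.
Decay over the reach: 32.23·exp(−kt) = 32.23·0.9100 = 29.33 mg/L.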